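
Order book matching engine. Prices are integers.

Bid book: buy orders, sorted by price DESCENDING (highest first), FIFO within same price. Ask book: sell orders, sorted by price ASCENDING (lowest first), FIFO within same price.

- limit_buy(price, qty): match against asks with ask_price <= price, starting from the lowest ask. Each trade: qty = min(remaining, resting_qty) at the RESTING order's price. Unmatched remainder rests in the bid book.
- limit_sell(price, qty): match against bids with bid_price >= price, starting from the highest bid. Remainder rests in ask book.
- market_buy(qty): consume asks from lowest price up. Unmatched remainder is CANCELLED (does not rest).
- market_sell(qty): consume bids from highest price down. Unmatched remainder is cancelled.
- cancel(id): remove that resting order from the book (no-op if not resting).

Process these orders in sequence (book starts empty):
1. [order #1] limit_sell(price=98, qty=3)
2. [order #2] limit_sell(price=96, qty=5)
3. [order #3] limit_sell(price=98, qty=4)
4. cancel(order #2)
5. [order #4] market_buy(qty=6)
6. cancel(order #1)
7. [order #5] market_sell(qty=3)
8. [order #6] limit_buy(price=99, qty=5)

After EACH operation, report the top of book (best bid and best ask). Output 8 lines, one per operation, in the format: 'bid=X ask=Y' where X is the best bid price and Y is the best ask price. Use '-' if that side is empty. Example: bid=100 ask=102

After op 1 [order #1] limit_sell(price=98, qty=3): fills=none; bids=[-] asks=[#1:3@98]
After op 2 [order #2] limit_sell(price=96, qty=5): fills=none; bids=[-] asks=[#2:5@96 #1:3@98]
After op 3 [order #3] limit_sell(price=98, qty=4): fills=none; bids=[-] asks=[#2:5@96 #1:3@98 #3:4@98]
After op 4 cancel(order #2): fills=none; bids=[-] asks=[#1:3@98 #3:4@98]
After op 5 [order #4] market_buy(qty=6): fills=#4x#1:3@98 #4x#3:3@98; bids=[-] asks=[#3:1@98]
After op 6 cancel(order #1): fills=none; bids=[-] asks=[#3:1@98]
After op 7 [order #5] market_sell(qty=3): fills=none; bids=[-] asks=[#3:1@98]
After op 8 [order #6] limit_buy(price=99, qty=5): fills=#6x#3:1@98; bids=[#6:4@99] asks=[-]

Answer: bid=- ask=98
bid=- ask=96
bid=- ask=96
bid=- ask=98
bid=- ask=98
bid=- ask=98
bid=- ask=98
bid=99 ask=-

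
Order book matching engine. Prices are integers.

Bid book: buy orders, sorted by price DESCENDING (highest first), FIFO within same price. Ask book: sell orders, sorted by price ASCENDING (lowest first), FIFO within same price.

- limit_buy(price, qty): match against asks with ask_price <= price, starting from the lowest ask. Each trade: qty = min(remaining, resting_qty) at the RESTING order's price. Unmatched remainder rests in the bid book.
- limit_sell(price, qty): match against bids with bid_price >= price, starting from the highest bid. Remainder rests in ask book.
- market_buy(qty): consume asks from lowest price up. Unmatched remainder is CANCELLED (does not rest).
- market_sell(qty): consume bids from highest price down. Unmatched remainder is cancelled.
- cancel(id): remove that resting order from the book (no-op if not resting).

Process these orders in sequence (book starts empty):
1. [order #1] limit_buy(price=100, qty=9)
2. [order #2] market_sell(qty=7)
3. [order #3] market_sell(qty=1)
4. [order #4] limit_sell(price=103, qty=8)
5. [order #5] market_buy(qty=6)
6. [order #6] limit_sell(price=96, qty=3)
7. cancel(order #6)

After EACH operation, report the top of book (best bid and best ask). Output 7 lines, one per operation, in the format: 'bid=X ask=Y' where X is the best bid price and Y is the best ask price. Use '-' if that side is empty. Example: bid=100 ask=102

After op 1 [order #1] limit_buy(price=100, qty=9): fills=none; bids=[#1:9@100] asks=[-]
After op 2 [order #2] market_sell(qty=7): fills=#1x#2:7@100; bids=[#1:2@100] asks=[-]
After op 3 [order #3] market_sell(qty=1): fills=#1x#3:1@100; bids=[#1:1@100] asks=[-]
After op 4 [order #4] limit_sell(price=103, qty=8): fills=none; bids=[#1:1@100] asks=[#4:8@103]
After op 5 [order #5] market_buy(qty=6): fills=#5x#4:6@103; bids=[#1:1@100] asks=[#4:2@103]
After op 6 [order #6] limit_sell(price=96, qty=3): fills=#1x#6:1@100; bids=[-] asks=[#6:2@96 #4:2@103]
After op 7 cancel(order #6): fills=none; bids=[-] asks=[#4:2@103]

Answer: bid=100 ask=-
bid=100 ask=-
bid=100 ask=-
bid=100 ask=103
bid=100 ask=103
bid=- ask=96
bid=- ask=103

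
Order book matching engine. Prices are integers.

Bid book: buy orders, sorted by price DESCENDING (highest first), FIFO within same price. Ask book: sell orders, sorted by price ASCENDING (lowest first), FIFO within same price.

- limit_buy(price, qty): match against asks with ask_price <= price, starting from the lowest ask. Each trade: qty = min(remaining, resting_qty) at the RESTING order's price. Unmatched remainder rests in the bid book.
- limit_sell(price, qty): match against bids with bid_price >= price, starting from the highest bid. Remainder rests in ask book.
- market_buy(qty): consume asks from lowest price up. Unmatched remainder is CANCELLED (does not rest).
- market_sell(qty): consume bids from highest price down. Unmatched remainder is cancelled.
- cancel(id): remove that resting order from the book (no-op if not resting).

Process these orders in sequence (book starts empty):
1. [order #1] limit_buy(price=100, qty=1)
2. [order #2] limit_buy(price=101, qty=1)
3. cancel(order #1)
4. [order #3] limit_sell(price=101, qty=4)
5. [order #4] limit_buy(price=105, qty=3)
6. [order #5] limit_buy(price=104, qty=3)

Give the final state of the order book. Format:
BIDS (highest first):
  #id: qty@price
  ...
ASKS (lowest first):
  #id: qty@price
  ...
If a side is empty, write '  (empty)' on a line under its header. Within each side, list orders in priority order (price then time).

After op 1 [order #1] limit_buy(price=100, qty=1): fills=none; bids=[#1:1@100] asks=[-]
After op 2 [order #2] limit_buy(price=101, qty=1): fills=none; bids=[#2:1@101 #1:1@100] asks=[-]
After op 3 cancel(order #1): fills=none; bids=[#2:1@101] asks=[-]
After op 4 [order #3] limit_sell(price=101, qty=4): fills=#2x#3:1@101; bids=[-] asks=[#3:3@101]
After op 5 [order #4] limit_buy(price=105, qty=3): fills=#4x#3:3@101; bids=[-] asks=[-]
After op 6 [order #5] limit_buy(price=104, qty=3): fills=none; bids=[#5:3@104] asks=[-]

Answer: BIDS (highest first):
  #5: 3@104
ASKS (lowest first):
  (empty)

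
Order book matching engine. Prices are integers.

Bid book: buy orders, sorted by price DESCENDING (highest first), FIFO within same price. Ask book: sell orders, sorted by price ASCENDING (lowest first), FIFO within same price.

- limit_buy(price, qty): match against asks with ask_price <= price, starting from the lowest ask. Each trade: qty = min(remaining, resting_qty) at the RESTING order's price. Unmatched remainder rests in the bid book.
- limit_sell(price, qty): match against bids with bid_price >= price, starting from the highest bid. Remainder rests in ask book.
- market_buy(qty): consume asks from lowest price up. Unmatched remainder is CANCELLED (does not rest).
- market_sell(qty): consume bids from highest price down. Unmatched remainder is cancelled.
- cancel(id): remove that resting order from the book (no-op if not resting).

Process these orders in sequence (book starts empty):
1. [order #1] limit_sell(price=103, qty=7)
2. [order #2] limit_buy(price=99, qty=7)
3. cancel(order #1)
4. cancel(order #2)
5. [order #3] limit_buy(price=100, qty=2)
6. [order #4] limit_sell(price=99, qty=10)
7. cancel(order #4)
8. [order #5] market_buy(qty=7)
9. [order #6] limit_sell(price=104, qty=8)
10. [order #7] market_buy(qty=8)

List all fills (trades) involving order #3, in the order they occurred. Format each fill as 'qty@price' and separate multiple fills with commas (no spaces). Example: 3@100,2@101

Answer: 2@100

Derivation:
After op 1 [order #1] limit_sell(price=103, qty=7): fills=none; bids=[-] asks=[#1:7@103]
After op 2 [order #2] limit_buy(price=99, qty=7): fills=none; bids=[#2:7@99] asks=[#1:7@103]
After op 3 cancel(order #1): fills=none; bids=[#2:7@99] asks=[-]
After op 4 cancel(order #2): fills=none; bids=[-] asks=[-]
After op 5 [order #3] limit_buy(price=100, qty=2): fills=none; bids=[#3:2@100] asks=[-]
After op 6 [order #4] limit_sell(price=99, qty=10): fills=#3x#4:2@100; bids=[-] asks=[#4:8@99]
After op 7 cancel(order #4): fills=none; bids=[-] asks=[-]
After op 8 [order #5] market_buy(qty=7): fills=none; bids=[-] asks=[-]
After op 9 [order #6] limit_sell(price=104, qty=8): fills=none; bids=[-] asks=[#6:8@104]
After op 10 [order #7] market_buy(qty=8): fills=#7x#6:8@104; bids=[-] asks=[-]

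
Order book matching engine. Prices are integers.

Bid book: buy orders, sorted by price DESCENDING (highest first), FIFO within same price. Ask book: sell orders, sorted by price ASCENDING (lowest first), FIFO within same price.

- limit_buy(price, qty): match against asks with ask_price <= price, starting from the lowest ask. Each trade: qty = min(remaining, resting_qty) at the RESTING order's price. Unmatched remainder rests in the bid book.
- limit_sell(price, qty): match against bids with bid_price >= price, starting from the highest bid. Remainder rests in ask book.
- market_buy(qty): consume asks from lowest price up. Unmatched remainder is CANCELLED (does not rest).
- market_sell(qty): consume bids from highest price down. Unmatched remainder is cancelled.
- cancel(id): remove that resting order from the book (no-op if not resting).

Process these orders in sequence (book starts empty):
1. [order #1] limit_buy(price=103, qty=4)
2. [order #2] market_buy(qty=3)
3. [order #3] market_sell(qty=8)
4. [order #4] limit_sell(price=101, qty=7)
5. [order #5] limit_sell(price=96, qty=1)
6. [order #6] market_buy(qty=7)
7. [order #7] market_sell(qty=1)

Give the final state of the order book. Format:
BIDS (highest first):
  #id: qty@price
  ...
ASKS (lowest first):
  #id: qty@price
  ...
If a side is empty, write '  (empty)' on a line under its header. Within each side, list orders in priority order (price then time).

After op 1 [order #1] limit_buy(price=103, qty=4): fills=none; bids=[#1:4@103] asks=[-]
After op 2 [order #2] market_buy(qty=3): fills=none; bids=[#1:4@103] asks=[-]
After op 3 [order #3] market_sell(qty=8): fills=#1x#3:4@103; bids=[-] asks=[-]
After op 4 [order #4] limit_sell(price=101, qty=7): fills=none; bids=[-] asks=[#4:7@101]
After op 5 [order #5] limit_sell(price=96, qty=1): fills=none; bids=[-] asks=[#5:1@96 #4:7@101]
After op 6 [order #6] market_buy(qty=7): fills=#6x#5:1@96 #6x#4:6@101; bids=[-] asks=[#4:1@101]
After op 7 [order #7] market_sell(qty=1): fills=none; bids=[-] asks=[#4:1@101]

Answer: BIDS (highest first):
  (empty)
ASKS (lowest first):
  #4: 1@101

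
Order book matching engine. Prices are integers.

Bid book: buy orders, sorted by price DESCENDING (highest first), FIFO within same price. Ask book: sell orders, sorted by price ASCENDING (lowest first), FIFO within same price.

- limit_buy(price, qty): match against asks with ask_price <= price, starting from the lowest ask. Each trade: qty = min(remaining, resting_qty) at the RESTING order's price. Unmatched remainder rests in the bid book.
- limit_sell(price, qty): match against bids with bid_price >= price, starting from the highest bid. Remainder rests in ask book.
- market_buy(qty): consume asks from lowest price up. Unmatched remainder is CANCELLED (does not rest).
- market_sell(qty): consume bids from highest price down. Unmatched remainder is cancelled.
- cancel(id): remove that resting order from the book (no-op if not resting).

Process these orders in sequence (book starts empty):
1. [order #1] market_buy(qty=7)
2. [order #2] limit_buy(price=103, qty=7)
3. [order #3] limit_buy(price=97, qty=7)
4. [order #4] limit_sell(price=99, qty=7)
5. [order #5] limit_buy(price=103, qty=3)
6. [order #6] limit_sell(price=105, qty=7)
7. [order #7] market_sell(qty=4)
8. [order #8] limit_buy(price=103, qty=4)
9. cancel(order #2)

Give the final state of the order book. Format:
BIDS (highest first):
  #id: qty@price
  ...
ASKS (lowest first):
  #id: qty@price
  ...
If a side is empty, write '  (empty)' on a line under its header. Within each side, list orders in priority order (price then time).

Answer: BIDS (highest first):
  #8: 4@103
  #3: 6@97
ASKS (lowest first):
  #6: 7@105

Derivation:
After op 1 [order #1] market_buy(qty=7): fills=none; bids=[-] asks=[-]
After op 2 [order #2] limit_buy(price=103, qty=7): fills=none; bids=[#2:7@103] asks=[-]
After op 3 [order #3] limit_buy(price=97, qty=7): fills=none; bids=[#2:7@103 #3:7@97] asks=[-]
After op 4 [order #4] limit_sell(price=99, qty=7): fills=#2x#4:7@103; bids=[#3:7@97] asks=[-]
After op 5 [order #5] limit_buy(price=103, qty=3): fills=none; bids=[#5:3@103 #3:7@97] asks=[-]
After op 6 [order #6] limit_sell(price=105, qty=7): fills=none; bids=[#5:3@103 #3:7@97] asks=[#6:7@105]
After op 7 [order #7] market_sell(qty=4): fills=#5x#7:3@103 #3x#7:1@97; bids=[#3:6@97] asks=[#6:7@105]
After op 8 [order #8] limit_buy(price=103, qty=4): fills=none; bids=[#8:4@103 #3:6@97] asks=[#6:7@105]
After op 9 cancel(order #2): fills=none; bids=[#8:4@103 #3:6@97] asks=[#6:7@105]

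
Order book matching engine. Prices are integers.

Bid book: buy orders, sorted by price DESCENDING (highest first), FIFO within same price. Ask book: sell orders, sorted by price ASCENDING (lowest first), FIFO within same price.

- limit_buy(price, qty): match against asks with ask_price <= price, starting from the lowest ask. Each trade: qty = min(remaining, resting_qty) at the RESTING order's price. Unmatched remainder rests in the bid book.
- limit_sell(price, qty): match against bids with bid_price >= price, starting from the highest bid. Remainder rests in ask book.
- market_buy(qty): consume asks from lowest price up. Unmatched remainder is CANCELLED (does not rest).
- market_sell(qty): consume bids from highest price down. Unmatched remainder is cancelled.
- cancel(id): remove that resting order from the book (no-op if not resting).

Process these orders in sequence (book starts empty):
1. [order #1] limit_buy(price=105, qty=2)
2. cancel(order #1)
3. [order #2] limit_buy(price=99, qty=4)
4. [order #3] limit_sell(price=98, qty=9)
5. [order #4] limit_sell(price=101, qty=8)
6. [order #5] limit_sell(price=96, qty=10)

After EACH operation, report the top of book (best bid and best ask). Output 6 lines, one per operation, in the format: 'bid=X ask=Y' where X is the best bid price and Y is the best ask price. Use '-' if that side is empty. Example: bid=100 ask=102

After op 1 [order #1] limit_buy(price=105, qty=2): fills=none; bids=[#1:2@105] asks=[-]
After op 2 cancel(order #1): fills=none; bids=[-] asks=[-]
After op 3 [order #2] limit_buy(price=99, qty=4): fills=none; bids=[#2:4@99] asks=[-]
After op 4 [order #3] limit_sell(price=98, qty=9): fills=#2x#3:4@99; bids=[-] asks=[#3:5@98]
After op 5 [order #4] limit_sell(price=101, qty=8): fills=none; bids=[-] asks=[#3:5@98 #4:8@101]
After op 6 [order #5] limit_sell(price=96, qty=10): fills=none; bids=[-] asks=[#5:10@96 #3:5@98 #4:8@101]

Answer: bid=105 ask=-
bid=- ask=-
bid=99 ask=-
bid=- ask=98
bid=- ask=98
bid=- ask=96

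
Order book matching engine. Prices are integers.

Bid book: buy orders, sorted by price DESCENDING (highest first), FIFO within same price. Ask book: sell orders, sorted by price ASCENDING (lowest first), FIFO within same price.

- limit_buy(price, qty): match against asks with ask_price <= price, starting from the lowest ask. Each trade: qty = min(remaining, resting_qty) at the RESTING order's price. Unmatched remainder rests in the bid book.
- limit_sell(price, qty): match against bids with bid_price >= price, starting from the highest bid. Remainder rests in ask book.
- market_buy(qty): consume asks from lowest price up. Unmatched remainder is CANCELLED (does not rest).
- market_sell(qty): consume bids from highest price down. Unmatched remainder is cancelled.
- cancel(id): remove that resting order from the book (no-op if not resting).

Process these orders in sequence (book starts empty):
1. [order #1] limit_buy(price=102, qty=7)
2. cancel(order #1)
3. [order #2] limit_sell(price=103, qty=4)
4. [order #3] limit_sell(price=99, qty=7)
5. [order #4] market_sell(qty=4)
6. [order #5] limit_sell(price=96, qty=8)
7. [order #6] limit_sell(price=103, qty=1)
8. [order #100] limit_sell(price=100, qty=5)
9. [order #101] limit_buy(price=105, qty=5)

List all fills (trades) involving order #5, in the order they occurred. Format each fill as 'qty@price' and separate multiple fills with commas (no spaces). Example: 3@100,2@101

Answer: 5@96

Derivation:
After op 1 [order #1] limit_buy(price=102, qty=7): fills=none; bids=[#1:7@102] asks=[-]
After op 2 cancel(order #1): fills=none; bids=[-] asks=[-]
After op 3 [order #2] limit_sell(price=103, qty=4): fills=none; bids=[-] asks=[#2:4@103]
After op 4 [order #3] limit_sell(price=99, qty=7): fills=none; bids=[-] asks=[#3:7@99 #2:4@103]
After op 5 [order #4] market_sell(qty=4): fills=none; bids=[-] asks=[#3:7@99 #2:4@103]
After op 6 [order #5] limit_sell(price=96, qty=8): fills=none; bids=[-] asks=[#5:8@96 #3:7@99 #2:4@103]
After op 7 [order #6] limit_sell(price=103, qty=1): fills=none; bids=[-] asks=[#5:8@96 #3:7@99 #2:4@103 #6:1@103]
After op 8 [order #100] limit_sell(price=100, qty=5): fills=none; bids=[-] asks=[#5:8@96 #3:7@99 #100:5@100 #2:4@103 #6:1@103]
After op 9 [order #101] limit_buy(price=105, qty=5): fills=#101x#5:5@96; bids=[-] asks=[#5:3@96 #3:7@99 #100:5@100 #2:4@103 #6:1@103]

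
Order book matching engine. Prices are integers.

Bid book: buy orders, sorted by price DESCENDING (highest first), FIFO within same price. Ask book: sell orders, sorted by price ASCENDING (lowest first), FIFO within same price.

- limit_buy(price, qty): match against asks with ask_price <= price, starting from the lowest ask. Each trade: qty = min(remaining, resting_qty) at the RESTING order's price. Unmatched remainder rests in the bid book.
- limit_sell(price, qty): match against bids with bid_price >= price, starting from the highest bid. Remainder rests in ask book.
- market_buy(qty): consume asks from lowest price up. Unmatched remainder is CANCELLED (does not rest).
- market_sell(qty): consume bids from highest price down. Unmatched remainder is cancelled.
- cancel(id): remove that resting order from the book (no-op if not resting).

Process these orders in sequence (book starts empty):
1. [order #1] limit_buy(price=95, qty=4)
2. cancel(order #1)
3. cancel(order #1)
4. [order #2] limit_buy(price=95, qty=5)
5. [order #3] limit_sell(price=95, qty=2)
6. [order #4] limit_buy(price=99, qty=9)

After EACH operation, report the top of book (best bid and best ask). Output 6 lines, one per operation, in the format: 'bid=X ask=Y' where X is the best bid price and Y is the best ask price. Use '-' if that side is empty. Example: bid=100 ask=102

Answer: bid=95 ask=-
bid=- ask=-
bid=- ask=-
bid=95 ask=-
bid=95 ask=-
bid=99 ask=-

Derivation:
After op 1 [order #1] limit_buy(price=95, qty=4): fills=none; bids=[#1:4@95] asks=[-]
After op 2 cancel(order #1): fills=none; bids=[-] asks=[-]
After op 3 cancel(order #1): fills=none; bids=[-] asks=[-]
After op 4 [order #2] limit_buy(price=95, qty=5): fills=none; bids=[#2:5@95] asks=[-]
After op 5 [order #3] limit_sell(price=95, qty=2): fills=#2x#3:2@95; bids=[#2:3@95] asks=[-]
After op 6 [order #4] limit_buy(price=99, qty=9): fills=none; bids=[#4:9@99 #2:3@95] asks=[-]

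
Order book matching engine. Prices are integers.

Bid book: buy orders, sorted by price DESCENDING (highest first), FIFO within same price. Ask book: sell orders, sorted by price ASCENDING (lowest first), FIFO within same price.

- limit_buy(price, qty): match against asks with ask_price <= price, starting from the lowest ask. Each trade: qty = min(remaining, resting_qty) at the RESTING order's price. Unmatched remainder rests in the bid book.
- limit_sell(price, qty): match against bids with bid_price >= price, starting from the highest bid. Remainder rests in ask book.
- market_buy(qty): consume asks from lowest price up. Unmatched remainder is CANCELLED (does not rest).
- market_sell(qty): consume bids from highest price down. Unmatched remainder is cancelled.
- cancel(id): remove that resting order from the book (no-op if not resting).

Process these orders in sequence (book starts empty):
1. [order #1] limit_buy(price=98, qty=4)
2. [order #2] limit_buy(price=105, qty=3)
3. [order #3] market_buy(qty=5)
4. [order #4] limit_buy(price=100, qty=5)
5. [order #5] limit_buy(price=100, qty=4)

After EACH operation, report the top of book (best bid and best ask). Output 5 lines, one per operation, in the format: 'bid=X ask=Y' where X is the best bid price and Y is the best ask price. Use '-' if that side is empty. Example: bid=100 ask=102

After op 1 [order #1] limit_buy(price=98, qty=4): fills=none; bids=[#1:4@98] asks=[-]
After op 2 [order #2] limit_buy(price=105, qty=3): fills=none; bids=[#2:3@105 #1:4@98] asks=[-]
After op 3 [order #3] market_buy(qty=5): fills=none; bids=[#2:3@105 #1:4@98] asks=[-]
After op 4 [order #4] limit_buy(price=100, qty=5): fills=none; bids=[#2:3@105 #4:5@100 #1:4@98] asks=[-]
After op 5 [order #5] limit_buy(price=100, qty=4): fills=none; bids=[#2:3@105 #4:5@100 #5:4@100 #1:4@98] asks=[-]

Answer: bid=98 ask=-
bid=105 ask=-
bid=105 ask=-
bid=105 ask=-
bid=105 ask=-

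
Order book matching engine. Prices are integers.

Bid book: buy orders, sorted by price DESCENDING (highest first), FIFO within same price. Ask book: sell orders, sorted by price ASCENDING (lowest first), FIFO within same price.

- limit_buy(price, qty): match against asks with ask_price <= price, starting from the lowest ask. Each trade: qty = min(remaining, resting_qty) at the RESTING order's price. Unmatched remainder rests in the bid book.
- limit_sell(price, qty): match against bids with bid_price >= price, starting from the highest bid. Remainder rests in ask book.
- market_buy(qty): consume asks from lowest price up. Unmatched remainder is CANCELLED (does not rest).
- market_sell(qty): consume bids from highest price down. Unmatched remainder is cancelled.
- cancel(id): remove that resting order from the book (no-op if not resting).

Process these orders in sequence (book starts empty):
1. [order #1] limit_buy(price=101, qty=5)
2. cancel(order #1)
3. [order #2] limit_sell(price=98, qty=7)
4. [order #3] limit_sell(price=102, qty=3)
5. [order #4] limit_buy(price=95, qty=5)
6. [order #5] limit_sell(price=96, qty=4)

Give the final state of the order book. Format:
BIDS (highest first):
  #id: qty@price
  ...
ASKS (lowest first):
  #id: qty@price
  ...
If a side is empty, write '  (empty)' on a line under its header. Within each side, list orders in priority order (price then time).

After op 1 [order #1] limit_buy(price=101, qty=5): fills=none; bids=[#1:5@101] asks=[-]
After op 2 cancel(order #1): fills=none; bids=[-] asks=[-]
After op 3 [order #2] limit_sell(price=98, qty=7): fills=none; bids=[-] asks=[#2:7@98]
After op 4 [order #3] limit_sell(price=102, qty=3): fills=none; bids=[-] asks=[#2:7@98 #3:3@102]
After op 5 [order #4] limit_buy(price=95, qty=5): fills=none; bids=[#4:5@95] asks=[#2:7@98 #3:3@102]
After op 6 [order #5] limit_sell(price=96, qty=4): fills=none; bids=[#4:5@95] asks=[#5:4@96 #2:7@98 #3:3@102]

Answer: BIDS (highest first):
  #4: 5@95
ASKS (lowest first):
  #5: 4@96
  #2: 7@98
  #3: 3@102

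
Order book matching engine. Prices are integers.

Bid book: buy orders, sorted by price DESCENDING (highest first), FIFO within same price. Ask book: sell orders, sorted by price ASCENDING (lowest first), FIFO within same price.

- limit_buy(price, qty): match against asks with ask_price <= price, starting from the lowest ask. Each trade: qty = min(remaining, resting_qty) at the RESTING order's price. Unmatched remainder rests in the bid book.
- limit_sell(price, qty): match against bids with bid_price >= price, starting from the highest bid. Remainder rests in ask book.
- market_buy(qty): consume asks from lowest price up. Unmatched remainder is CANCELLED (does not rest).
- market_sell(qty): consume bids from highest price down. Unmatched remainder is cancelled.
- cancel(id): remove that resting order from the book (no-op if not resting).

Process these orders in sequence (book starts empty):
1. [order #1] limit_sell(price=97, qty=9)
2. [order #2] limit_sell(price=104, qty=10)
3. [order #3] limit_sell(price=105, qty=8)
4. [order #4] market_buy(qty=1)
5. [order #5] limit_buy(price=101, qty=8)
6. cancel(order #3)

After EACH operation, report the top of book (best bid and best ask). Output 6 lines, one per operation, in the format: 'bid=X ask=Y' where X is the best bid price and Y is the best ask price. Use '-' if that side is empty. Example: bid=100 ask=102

Answer: bid=- ask=97
bid=- ask=97
bid=- ask=97
bid=- ask=97
bid=- ask=104
bid=- ask=104

Derivation:
After op 1 [order #1] limit_sell(price=97, qty=9): fills=none; bids=[-] asks=[#1:9@97]
After op 2 [order #2] limit_sell(price=104, qty=10): fills=none; bids=[-] asks=[#1:9@97 #2:10@104]
After op 3 [order #3] limit_sell(price=105, qty=8): fills=none; bids=[-] asks=[#1:9@97 #2:10@104 #3:8@105]
After op 4 [order #4] market_buy(qty=1): fills=#4x#1:1@97; bids=[-] asks=[#1:8@97 #2:10@104 #3:8@105]
After op 5 [order #5] limit_buy(price=101, qty=8): fills=#5x#1:8@97; bids=[-] asks=[#2:10@104 #3:8@105]
After op 6 cancel(order #3): fills=none; bids=[-] asks=[#2:10@104]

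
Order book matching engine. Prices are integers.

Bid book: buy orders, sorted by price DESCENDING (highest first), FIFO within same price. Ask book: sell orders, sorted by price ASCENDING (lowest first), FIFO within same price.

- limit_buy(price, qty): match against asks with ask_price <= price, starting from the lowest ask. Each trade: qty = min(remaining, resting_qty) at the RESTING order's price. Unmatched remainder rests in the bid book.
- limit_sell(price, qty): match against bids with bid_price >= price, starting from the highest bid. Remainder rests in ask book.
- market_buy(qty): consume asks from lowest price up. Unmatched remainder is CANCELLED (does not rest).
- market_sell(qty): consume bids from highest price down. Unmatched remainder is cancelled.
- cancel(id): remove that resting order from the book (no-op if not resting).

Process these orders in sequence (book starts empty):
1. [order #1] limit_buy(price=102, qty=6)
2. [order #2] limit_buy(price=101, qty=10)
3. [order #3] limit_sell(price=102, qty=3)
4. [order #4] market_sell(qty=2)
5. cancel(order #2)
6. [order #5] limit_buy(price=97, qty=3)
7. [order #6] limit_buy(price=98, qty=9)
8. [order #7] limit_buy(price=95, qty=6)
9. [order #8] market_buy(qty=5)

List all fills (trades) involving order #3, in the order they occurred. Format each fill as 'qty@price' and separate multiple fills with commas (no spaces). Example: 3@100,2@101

After op 1 [order #1] limit_buy(price=102, qty=6): fills=none; bids=[#1:6@102] asks=[-]
After op 2 [order #2] limit_buy(price=101, qty=10): fills=none; bids=[#1:6@102 #2:10@101] asks=[-]
After op 3 [order #3] limit_sell(price=102, qty=3): fills=#1x#3:3@102; bids=[#1:3@102 #2:10@101] asks=[-]
After op 4 [order #4] market_sell(qty=2): fills=#1x#4:2@102; bids=[#1:1@102 #2:10@101] asks=[-]
After op 5 cancel(order #2): fills=none; bids=[#1:1@102] asks=[-]
After op 6 [order #5] limit_buy(price=97, qty=3): fills=none; bids=[#1:1@102 #5:3@97] asks=[-]
After op 7 [order #6] limit_buy(price=98, qty=9): fills=none; bids=[#1:1@102 #6:9@98 #5:3@97] asks=[-]
After op 8 [order #7] limit_buy(price=95, qty=6): fills=none; bids=[#1:1@102 #6:9@98 #5:3@97 #7:6@95] asks=[-]
After op 9 [order #8] market_buy(qty=5): fills=none; bids=[#1:1@102 #6:9@98 #5:3@97 #7:6@95] asks=[-]

Answer: 3@102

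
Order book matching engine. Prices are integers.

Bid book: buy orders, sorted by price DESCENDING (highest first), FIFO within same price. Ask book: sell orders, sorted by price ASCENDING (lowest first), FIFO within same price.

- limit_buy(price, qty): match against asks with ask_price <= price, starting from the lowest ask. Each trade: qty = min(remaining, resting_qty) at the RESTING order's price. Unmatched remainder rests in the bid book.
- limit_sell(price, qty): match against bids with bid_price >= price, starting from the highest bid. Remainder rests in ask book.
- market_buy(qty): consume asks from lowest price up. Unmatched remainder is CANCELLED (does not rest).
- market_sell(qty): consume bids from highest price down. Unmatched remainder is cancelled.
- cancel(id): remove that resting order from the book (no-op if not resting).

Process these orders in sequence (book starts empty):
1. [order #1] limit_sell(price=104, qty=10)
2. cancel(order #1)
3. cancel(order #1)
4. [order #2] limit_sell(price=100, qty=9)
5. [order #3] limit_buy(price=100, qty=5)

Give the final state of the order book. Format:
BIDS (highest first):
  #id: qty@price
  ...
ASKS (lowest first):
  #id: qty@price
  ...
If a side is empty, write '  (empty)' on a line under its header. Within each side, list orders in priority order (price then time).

Answer: BIDS (highest first):
  (empty)
ASKS (lowest first):
  #2: 4@100

Derivation:
After op 1 [order #1] limit_sell(price=104, qty=10): fills=none; bids=[-] asks=[#1:10@104]
After op 2 cancel(order #1): fills=none; bids=[-] asks=[-]
After op 3 cancel(order #1): fills=none; bids=[-] asks=[-]
After op 4 [order #2] limit_sell(price=100, qty=9): fills=none; bids=[-] asks=[#2:9@100]
After op 5 [order #3] limit_buy(price=100, qty=5): fills=#3x#2:5@100; bids=[-] asks=[#2:4@100]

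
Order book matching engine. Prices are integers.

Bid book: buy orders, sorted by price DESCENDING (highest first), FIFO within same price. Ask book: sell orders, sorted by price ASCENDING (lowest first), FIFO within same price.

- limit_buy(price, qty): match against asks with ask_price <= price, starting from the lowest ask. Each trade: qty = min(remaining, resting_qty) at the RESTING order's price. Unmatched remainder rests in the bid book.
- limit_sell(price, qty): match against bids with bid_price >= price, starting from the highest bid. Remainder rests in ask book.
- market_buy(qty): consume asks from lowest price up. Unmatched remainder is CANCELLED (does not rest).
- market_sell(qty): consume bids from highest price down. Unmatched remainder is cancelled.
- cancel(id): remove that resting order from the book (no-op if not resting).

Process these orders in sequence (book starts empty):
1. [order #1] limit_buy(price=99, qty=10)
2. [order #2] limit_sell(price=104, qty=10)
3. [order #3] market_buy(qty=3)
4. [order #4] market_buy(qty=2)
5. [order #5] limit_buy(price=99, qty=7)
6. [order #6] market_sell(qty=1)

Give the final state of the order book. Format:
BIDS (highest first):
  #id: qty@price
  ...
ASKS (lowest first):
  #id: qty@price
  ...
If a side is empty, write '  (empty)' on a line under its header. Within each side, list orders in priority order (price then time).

Answer: BIDS (highest first):
  #1: 9@99
  #5: 7@99
ASKS (lowest first):
  #2: 5@104

Derivation:
After op 1 [order #1] limit_buy(price=99, qty=10): fills=none; bids=[#1:10@99] asks=[-]
After op 2 [order #2] limit_sell(price=104, qty=10): fills=none; bids=[#1:10@99] asks=[#2:10@104]
After op 3 [order #3] market_buy(qty=3): fills=#3x#2:3@104; bids=[#1:10@99] asks=[#2:7@104]
After op 4 [order #4] market_buy(qty=2): fills=#4x#2:2@104; bids=[#1:10@99] asks=[#2:5@104]
After op 5 [order #5] limit_buy(price=99, qty=7): fills=none; bids=[#1:10@99 #5:7@99] asks=[#2:5@104]
After op 6 [order #6] market_sell(qty=1): fills=#1x#6:1@99; bids=[#1:9@99 #5:7@99] asks=[#2:5@104]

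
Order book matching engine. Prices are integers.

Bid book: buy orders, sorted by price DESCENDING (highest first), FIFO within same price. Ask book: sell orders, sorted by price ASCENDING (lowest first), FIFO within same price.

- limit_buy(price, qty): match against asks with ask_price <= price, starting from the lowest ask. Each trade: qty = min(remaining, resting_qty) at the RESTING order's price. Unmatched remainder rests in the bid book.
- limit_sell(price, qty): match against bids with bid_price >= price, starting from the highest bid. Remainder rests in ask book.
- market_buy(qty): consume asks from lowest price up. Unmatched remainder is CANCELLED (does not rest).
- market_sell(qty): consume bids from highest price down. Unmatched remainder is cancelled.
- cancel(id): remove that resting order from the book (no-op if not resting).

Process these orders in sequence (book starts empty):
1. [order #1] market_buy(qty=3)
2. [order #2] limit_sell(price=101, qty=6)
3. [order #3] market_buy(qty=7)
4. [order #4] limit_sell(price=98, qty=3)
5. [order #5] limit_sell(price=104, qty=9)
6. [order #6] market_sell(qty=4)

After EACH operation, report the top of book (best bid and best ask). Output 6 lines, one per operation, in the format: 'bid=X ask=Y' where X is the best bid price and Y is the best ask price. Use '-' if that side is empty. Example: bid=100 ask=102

Answer: bid=- ask=-
bid=- ask=101
bid=- ask=-
bid=- ask=98
bid=- ask=98
bid=- ask=98

Derivation:
After op 1 [order #1] market_buy(qty=3): fills=none; bids=[-] asks=[-]
After op 2 [order #2] limit_sell(price=101, qty=6): fills=none; bids=[-] asks=[#2:6@101]
After op 3 [order #3] market_buy(qty=7): fills=#3x#2:6@101; bids=[-] asks=[-]
After op 4 [order #4] limit_sell(price=98, qty=3): fills=none; bids=[-] asks=[#4:3@98]
After op 5 [order #5] limit_sell(price=104, qty=9): fills=none; bids=[-] asks=[#4:3@98 #5:9@104]
After op 6 [order #6] market_sell(qty=4): fills=none; bids=[-] asks=[#4:3@98 #5:9@104]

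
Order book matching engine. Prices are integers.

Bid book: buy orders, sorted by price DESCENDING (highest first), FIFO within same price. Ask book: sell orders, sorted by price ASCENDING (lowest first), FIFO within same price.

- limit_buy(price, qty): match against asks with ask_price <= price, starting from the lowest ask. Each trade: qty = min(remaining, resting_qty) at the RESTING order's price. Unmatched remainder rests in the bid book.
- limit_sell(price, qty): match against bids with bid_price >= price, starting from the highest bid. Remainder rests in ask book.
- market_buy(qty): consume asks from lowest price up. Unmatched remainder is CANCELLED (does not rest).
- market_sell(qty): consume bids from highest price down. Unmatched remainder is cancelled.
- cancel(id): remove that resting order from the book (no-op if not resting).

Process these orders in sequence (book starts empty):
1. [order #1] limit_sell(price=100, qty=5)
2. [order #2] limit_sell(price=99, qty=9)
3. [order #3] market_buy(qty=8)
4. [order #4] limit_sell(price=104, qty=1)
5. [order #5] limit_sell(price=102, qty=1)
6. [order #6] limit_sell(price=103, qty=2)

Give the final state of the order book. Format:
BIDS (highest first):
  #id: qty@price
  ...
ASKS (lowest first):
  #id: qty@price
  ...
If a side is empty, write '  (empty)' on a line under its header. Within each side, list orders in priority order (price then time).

After op 1 [order #1] limit_sell(price=100, qty=5): fills=none; bids=[-] asks=[#1:5@100]
After op 2 [order #2] limit_sell(price=99, qty=9): fills=none; bids=[-] asks=[#2:9@99 #1:5@100]
After op 3 [order #3] market_buy(qty=8): fills=#3x#2:8@99; bids=[-] asks=[#2:1@99 #1:5@100]
After op 4 [order #4] limit_sell(price=104, qty=1): fills=none; bids=[-] asks=[#2:1@99 #1:5@100 #4:1@104]
After op 5 [order #5] limit_sell(price=102, qty=1): fills=none; bids=[-] asks=[#2:1@99 #1:5@100 #5:1@102 #4:1@104]
After op 6 [order #6] limit_sell(price=103, qty=2): fills=none; bids=[-] asks=[#2:1@99 #1:5@100 #5:1@102 #6:2@103 #4:1@104]

Answer: BIDS (highest first):
  (empty)
ASKS (lowest first):
  #2: 1@99
  #1: 5@100
  #5: 1@102
  #6: 2@103
  #4: 1@104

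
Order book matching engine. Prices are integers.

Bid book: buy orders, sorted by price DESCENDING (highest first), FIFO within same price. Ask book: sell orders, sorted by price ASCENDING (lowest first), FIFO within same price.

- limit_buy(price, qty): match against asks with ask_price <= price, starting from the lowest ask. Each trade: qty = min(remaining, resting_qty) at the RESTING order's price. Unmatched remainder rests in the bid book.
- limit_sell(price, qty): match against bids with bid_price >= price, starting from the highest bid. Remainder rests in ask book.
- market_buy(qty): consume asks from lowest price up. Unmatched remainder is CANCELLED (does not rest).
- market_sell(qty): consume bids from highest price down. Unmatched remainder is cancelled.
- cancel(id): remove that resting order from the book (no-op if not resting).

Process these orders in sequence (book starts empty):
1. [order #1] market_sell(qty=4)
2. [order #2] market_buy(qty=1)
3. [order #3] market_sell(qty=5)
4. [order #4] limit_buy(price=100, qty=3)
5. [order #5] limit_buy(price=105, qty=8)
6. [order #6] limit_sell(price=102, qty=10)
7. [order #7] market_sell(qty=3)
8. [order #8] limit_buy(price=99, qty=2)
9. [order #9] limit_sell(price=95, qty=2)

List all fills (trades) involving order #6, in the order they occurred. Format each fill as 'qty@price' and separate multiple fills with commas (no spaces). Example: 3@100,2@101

Answer: 8@105

Derivation:
After op 1 [order #1] market_sell(qty=4): fills=none; bids=[-] asks=[-]
After op 2 [order #2] market_buy(qty=1): fills=none; bids=[-] asks=[-]
After op 3 [order #3] market_sell(qty=5): fills=none; bids=[-] asks=[-]
After op 4 [order #4] limit_buy(price=100, qty=3): fills=none; bids=[#4:3@100] asks=[-]
After op 5 [order #5] limit_buy(price=105, qty=8): fills=none; bids=[#5:8@105 #4:3@100] asks=[-]
After op 6 [order #6] limit_sell(price=102, qty=10): fills=#5x#6:8@105; bids=[#4:3@100] asks=[#6:2@102]
After op 7 [order #7] market_sell(qty=3): fills=#4x#7:3@100; bids=[-] asks=[#6:2@102]
After op 8 [order #8] limit_buy(price=99, qty=2): fills=none; bids=[#8:2@99] asks=[#6:2@102]
After op 9 [order #9] limit_sell(price=95, qty=2): fills=#8x#9:2@99; bids=[-] asks=[#6:2@102]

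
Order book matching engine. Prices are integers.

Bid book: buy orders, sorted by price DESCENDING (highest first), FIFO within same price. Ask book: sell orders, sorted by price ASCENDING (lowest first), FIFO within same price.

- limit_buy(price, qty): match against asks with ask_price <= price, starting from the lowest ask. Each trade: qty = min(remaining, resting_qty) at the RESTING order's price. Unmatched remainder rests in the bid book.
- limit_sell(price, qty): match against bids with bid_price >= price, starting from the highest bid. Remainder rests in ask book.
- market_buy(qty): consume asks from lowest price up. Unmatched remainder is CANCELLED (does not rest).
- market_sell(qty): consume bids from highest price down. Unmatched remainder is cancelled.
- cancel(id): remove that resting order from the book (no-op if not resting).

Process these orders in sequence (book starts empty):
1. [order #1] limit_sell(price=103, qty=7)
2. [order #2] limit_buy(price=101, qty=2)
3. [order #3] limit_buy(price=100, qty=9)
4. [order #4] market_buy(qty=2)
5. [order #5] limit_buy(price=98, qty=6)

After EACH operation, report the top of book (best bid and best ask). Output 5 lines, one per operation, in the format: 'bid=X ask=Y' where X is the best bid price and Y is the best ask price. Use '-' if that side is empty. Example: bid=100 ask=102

Answer: bid=- ask=103
bid=101 ask=103
bid=101 ask=103
bid=101 ask=103
bid=101 ask=103

Derivation:
After op 1 [order #1] limit_sell(price=103, qty=7): fills=none; bids=[-] asks=[#1:7@103]
After op 2 [order #2] limit_buy(price=101, qty=2): fills=none; bids=[#2:2@101] asks=[#1:7@103]
After op 3 [order #3] limit_buy(price=100, qty=9): fills=none; bids=[#2:2@101 #3:9@100] asks=[#1:7@103]
After op 4 [order #4] market_buy(qty=2): fills=#4x#1:2@103; bids=[#2:2@101 #3:9@100] asks=[#1:5@103]
After op 5 [order #5] limit_buy(price=98, qty=6): fills=none; bids=[#2:2@101 #3:9@100 #5:6@98] asks=[#1:5@103]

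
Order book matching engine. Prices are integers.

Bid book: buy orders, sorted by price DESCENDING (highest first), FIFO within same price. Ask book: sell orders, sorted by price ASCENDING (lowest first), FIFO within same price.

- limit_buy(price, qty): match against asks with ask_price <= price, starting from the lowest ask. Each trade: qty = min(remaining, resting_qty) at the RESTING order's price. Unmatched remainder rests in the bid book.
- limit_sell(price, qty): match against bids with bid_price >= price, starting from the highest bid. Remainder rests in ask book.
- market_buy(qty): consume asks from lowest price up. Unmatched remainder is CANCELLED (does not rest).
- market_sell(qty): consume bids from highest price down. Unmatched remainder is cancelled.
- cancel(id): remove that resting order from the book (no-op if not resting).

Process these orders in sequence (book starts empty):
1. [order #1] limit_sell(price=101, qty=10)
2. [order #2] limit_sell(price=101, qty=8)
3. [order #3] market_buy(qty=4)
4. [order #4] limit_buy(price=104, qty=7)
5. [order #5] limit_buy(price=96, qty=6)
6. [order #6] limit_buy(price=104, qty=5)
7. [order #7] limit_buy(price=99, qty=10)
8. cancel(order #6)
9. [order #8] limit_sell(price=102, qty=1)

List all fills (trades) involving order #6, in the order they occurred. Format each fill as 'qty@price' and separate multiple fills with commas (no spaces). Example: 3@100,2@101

After op 1 [order #1] limit_sell(price=101, qty=10): fills=none; bids=[-] asks=[#1:10@101]
After op 2 [order #2] limit_sell(price=101, qty=8): fills=none; bids=[-] asks=[#1:10@101 #2:8@101]
After op 3 [order #3] market_buy(qty=4): fills=#3x#1:4@101; bids=[-] asks=[#1:6@101 #2:8@101]
After op 4 [order #4] limit_buy(price=104, qty=7): fills=#4x#1:6@101 #4x#2:1@101; bids=[-] asks=[#2:7@101]
After op 5 [order #5] limit_buy(price=96, qty=6): fills=none; bids=[#5:6@96] asks=[#2:7@101]
After op 6 [order #6] limit_buy(price=104, qty=5): fills=#6x#2:5@101; bids=[#5:6@96] asks=[#2:2@101]
After op 7 [order #7] limit_buy(price=99, qty=10): fills=none; bids=[#7:10@99 #5:6@96] asks=[#2:2@101]
After op 8 cancel(order #6): fills=none; bids=[#7:10@99 #5:6@96] asks=[#2:2@101]
After op 9 [order #8] limit_sell(price=102, qty=1): fills=none; bids=[#7:10@99 #5:6@96] asks=[#2:2@101 #8:1@102]

Answer: 5@101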